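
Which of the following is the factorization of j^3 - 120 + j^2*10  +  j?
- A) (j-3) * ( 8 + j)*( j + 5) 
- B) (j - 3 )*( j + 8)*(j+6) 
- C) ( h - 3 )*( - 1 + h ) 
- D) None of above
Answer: A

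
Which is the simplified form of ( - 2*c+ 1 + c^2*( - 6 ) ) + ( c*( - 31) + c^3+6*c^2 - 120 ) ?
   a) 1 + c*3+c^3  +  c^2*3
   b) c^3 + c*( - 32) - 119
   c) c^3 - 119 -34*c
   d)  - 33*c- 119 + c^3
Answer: d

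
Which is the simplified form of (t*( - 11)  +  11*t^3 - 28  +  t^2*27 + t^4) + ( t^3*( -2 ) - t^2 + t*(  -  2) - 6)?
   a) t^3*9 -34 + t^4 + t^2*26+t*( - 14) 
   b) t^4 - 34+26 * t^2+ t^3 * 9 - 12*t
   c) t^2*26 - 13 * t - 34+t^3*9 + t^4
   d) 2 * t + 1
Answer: c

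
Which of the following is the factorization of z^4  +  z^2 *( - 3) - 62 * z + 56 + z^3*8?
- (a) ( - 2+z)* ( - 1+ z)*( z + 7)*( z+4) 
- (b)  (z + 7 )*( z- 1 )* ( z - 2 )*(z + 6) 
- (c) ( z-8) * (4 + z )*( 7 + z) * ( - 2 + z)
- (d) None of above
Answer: a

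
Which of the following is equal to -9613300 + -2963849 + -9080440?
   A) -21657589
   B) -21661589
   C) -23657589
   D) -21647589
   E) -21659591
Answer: A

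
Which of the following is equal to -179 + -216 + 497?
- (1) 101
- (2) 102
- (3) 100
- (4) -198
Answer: 2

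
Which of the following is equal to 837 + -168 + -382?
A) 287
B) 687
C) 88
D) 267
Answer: A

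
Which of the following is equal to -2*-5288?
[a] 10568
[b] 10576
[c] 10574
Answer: b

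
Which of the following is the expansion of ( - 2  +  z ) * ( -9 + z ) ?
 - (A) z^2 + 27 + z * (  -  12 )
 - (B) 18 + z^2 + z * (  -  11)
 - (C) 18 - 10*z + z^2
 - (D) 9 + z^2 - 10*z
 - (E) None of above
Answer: B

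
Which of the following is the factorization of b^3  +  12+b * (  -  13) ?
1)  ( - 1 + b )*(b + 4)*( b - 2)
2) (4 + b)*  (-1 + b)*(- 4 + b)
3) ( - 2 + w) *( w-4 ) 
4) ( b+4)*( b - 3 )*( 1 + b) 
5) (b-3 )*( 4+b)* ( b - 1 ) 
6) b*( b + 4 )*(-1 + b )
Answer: 5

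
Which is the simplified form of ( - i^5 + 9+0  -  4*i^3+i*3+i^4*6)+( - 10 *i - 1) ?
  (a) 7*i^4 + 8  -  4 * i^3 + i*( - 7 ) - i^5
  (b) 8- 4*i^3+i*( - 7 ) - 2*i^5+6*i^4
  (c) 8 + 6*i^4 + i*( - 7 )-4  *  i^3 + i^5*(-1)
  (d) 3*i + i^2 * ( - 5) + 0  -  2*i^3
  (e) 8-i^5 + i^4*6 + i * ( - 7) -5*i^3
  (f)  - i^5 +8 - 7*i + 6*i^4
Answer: c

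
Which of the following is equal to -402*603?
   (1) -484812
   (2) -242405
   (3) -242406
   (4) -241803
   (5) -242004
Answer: 3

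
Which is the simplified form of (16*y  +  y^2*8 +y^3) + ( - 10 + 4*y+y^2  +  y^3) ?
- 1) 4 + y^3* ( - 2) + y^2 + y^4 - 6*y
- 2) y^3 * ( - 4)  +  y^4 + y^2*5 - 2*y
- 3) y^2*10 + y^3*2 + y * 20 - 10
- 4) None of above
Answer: 4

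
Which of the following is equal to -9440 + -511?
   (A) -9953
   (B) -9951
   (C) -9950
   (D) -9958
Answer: B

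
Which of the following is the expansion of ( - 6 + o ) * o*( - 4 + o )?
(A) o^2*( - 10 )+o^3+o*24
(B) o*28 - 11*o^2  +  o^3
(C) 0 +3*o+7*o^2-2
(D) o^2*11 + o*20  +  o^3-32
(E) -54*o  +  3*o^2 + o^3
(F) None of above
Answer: A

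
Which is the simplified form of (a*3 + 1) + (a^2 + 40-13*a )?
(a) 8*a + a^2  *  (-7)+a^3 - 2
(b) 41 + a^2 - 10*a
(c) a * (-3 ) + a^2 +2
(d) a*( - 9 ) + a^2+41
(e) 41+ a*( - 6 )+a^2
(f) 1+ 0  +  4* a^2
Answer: b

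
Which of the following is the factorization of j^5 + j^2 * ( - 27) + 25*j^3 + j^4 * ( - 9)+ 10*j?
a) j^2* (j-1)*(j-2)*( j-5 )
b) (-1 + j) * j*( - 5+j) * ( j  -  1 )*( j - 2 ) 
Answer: b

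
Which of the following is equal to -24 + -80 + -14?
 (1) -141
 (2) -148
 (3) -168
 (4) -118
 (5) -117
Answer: 4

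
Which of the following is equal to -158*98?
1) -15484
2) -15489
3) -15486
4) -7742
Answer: 1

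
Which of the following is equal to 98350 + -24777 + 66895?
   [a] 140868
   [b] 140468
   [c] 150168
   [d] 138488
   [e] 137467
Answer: b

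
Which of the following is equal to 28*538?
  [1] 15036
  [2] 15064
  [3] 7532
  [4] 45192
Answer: 2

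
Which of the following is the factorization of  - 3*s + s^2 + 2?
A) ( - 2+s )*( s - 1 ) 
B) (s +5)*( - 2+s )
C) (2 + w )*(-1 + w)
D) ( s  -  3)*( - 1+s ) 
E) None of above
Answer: A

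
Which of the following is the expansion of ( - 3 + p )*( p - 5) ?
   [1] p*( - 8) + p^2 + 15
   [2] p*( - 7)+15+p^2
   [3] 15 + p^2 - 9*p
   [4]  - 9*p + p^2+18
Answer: 1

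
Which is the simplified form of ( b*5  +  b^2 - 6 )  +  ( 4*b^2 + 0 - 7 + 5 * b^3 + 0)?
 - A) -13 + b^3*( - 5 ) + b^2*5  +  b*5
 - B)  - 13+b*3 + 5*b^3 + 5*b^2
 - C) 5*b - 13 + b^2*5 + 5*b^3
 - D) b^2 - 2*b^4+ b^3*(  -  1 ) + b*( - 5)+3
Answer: C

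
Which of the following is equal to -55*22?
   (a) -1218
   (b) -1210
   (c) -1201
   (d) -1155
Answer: b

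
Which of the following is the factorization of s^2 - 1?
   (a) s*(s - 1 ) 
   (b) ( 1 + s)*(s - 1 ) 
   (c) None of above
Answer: b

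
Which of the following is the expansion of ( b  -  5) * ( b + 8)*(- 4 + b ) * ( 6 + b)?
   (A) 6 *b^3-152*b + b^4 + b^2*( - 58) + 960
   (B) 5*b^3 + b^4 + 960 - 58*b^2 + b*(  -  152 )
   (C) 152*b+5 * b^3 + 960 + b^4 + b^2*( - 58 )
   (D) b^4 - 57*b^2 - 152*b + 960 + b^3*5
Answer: B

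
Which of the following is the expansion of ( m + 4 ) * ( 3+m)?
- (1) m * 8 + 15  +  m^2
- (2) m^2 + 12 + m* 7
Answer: 2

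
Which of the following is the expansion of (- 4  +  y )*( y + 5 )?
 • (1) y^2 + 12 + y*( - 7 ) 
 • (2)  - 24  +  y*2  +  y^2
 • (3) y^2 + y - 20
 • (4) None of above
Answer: 3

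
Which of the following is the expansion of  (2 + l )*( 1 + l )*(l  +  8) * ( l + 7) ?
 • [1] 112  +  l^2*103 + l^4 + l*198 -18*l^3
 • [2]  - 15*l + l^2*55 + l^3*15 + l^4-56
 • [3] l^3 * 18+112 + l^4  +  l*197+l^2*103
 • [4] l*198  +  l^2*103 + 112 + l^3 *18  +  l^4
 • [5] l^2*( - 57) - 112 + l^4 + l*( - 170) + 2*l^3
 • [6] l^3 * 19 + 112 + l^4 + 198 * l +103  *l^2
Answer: 4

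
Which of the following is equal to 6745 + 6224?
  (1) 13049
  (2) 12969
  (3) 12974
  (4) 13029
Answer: 2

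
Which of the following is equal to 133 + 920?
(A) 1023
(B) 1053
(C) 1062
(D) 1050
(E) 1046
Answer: B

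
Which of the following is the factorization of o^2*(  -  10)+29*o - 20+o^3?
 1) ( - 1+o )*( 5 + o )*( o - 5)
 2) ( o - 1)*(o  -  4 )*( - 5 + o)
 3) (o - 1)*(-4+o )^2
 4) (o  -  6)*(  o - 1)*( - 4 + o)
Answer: 2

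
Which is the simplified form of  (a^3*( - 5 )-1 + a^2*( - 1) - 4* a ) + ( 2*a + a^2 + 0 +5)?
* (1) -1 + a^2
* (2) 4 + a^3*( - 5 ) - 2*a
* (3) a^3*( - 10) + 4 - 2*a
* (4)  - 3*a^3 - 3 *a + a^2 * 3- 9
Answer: 2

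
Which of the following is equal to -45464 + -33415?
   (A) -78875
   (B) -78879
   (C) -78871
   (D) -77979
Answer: B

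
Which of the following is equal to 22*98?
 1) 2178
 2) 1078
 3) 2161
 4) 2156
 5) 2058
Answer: 4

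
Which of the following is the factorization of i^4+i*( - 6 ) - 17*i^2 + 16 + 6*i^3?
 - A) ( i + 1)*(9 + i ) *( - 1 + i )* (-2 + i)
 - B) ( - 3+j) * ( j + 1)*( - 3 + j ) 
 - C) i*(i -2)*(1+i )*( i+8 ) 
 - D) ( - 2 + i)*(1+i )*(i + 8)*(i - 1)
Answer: D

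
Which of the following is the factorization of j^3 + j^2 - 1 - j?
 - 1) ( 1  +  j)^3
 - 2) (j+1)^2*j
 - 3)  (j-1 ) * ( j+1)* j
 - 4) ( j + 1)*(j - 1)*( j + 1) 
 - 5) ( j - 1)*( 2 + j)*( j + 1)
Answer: 4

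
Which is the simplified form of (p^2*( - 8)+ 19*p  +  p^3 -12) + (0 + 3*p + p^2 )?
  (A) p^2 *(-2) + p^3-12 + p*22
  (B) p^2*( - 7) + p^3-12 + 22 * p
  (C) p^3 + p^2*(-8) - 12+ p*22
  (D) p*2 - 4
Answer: B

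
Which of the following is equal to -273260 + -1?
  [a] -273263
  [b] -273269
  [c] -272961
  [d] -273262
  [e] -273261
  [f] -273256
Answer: e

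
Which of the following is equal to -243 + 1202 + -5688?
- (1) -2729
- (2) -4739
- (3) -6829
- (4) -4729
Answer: 4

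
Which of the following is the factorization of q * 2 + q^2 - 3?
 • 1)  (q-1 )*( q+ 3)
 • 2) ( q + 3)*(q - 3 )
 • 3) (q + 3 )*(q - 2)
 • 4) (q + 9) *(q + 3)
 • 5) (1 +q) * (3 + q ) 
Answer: 1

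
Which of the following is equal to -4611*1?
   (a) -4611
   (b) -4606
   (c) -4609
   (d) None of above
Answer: a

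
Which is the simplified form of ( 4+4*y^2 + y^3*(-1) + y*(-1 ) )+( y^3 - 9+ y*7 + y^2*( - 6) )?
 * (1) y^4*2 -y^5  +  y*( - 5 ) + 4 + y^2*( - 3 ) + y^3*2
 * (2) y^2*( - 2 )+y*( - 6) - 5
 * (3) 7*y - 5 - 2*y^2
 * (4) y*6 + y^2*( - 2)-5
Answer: 4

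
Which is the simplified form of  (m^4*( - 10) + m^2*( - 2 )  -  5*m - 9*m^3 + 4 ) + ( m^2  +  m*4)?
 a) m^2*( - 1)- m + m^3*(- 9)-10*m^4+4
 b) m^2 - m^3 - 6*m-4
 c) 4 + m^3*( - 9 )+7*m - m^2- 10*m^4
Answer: a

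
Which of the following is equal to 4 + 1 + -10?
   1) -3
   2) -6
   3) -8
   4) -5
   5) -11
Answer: 4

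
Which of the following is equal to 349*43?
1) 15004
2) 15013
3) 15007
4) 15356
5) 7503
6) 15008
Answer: 3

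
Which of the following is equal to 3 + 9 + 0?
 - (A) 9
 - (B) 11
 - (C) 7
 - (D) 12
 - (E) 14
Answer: D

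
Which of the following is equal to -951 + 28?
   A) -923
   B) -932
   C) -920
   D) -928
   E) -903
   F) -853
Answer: A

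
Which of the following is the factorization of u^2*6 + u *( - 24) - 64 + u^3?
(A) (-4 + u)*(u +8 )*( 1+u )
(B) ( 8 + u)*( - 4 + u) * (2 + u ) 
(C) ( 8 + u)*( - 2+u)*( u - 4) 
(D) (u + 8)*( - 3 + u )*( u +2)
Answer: B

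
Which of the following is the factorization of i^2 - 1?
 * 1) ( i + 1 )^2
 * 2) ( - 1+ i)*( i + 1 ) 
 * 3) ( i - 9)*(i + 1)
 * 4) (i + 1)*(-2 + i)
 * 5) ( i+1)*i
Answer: 2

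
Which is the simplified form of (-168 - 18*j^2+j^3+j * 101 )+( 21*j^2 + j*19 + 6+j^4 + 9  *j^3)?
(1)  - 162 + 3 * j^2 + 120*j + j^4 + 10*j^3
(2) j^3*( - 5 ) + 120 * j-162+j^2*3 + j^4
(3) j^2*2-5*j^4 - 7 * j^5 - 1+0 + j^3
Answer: 1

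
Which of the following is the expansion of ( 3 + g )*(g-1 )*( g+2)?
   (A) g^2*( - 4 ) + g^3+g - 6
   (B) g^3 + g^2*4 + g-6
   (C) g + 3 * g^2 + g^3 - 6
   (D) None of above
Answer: B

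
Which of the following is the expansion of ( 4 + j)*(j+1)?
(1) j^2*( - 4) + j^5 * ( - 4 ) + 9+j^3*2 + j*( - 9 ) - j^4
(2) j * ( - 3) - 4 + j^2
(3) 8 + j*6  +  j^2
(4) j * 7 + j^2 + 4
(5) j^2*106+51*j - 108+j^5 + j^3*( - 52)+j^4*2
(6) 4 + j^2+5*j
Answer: 6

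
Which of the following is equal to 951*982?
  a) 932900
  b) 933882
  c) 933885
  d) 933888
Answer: b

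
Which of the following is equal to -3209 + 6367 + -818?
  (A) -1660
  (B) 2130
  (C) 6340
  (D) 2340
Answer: D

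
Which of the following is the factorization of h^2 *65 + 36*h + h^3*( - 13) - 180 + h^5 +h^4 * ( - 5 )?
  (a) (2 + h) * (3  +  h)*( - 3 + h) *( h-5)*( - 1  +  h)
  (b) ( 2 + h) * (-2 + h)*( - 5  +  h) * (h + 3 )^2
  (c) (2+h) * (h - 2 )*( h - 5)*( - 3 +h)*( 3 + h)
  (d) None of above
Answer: c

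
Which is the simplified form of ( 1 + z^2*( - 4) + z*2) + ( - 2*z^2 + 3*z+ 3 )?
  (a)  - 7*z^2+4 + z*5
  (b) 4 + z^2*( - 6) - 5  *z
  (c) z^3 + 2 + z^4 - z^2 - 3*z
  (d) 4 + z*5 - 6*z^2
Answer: d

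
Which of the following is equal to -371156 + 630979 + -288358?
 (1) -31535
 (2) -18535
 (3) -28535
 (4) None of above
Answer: 3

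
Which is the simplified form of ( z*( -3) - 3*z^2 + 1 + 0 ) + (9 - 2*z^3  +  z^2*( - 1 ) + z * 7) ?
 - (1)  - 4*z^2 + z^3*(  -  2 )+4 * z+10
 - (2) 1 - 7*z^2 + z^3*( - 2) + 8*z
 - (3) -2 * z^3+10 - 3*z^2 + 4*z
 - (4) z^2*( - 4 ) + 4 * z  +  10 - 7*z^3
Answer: 1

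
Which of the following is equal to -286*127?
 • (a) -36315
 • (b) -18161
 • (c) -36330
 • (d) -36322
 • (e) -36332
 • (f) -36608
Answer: d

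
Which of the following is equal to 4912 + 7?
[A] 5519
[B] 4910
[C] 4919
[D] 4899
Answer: C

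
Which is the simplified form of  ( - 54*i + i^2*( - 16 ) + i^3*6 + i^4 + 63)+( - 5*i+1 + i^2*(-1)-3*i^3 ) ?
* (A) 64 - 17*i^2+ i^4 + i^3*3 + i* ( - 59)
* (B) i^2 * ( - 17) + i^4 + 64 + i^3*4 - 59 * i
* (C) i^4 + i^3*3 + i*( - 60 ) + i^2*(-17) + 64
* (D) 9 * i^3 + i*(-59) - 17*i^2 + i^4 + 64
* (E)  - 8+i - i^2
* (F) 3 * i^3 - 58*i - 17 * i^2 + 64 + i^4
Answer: A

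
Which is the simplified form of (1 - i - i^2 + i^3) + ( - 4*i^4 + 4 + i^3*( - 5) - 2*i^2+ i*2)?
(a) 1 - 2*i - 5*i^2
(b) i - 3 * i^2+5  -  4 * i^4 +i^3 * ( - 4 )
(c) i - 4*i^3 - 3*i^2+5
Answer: b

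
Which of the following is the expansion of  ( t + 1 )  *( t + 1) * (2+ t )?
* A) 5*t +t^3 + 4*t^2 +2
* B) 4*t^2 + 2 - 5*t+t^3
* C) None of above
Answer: A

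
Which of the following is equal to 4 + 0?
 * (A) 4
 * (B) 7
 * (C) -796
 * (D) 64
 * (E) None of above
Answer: A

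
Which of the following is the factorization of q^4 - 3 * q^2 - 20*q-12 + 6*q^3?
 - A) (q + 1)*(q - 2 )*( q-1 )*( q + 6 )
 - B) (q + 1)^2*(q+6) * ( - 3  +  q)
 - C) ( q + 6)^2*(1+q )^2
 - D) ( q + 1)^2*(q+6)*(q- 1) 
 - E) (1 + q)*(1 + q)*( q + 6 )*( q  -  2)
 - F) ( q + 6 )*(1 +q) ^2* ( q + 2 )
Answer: E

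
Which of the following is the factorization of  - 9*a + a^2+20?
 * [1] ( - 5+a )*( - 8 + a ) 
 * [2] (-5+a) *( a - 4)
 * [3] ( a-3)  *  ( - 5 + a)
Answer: 2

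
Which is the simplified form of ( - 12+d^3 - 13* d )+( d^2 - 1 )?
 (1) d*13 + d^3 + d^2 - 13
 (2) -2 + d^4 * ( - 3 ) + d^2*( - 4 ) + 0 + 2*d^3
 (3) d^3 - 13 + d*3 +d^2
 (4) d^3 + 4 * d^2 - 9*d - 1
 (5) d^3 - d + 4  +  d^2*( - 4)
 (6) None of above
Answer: 6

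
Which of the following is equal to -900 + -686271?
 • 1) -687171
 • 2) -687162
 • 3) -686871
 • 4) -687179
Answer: 1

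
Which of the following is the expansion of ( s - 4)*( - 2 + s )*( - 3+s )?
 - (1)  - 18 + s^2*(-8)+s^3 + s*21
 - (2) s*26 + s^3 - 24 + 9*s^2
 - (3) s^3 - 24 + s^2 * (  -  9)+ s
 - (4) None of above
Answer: 4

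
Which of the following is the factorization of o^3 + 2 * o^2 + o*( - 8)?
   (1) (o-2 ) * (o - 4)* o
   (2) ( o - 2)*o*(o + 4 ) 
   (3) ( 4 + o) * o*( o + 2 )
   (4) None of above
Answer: 2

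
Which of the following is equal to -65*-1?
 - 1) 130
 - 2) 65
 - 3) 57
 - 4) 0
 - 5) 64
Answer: 2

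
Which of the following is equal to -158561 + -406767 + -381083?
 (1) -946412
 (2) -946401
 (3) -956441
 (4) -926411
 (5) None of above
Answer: 5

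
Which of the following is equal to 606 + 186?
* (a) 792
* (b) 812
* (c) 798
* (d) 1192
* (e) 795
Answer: a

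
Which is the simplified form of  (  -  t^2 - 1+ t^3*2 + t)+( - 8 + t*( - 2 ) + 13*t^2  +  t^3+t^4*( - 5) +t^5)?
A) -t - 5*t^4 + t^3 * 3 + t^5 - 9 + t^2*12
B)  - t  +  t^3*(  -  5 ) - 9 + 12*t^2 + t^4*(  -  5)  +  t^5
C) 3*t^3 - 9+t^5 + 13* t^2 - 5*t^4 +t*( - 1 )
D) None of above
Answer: A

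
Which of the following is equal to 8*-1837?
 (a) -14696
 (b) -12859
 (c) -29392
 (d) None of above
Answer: a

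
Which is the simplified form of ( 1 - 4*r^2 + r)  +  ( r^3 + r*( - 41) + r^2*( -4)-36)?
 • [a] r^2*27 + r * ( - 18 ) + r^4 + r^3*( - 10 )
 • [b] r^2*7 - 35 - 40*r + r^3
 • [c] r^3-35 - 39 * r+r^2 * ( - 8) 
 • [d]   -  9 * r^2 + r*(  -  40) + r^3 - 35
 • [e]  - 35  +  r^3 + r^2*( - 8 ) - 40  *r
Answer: e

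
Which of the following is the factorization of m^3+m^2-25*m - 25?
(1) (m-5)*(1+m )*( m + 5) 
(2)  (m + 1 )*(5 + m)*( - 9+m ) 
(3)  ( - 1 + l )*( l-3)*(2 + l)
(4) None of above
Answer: 1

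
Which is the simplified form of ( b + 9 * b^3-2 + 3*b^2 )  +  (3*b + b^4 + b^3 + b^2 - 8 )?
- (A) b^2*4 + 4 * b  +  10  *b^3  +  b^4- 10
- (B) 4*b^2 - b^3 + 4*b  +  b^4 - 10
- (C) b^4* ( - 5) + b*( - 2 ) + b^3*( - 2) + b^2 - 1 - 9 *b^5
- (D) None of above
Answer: A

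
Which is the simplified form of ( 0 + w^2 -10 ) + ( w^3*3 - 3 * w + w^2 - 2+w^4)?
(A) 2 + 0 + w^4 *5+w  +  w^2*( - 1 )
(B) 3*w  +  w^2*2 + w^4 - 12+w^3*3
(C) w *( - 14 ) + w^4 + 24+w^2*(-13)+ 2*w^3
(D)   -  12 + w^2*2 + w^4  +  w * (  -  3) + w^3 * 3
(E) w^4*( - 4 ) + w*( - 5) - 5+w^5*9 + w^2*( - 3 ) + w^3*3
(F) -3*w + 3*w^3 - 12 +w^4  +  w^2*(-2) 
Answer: D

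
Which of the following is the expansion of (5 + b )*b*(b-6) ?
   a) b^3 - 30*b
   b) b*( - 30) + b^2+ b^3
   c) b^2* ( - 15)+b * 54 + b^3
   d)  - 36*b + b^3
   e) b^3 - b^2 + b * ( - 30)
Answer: e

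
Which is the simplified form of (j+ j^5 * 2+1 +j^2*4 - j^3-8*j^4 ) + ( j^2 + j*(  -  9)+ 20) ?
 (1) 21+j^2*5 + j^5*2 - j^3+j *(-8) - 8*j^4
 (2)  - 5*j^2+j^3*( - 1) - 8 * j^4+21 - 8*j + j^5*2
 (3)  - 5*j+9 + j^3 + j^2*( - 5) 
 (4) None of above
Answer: 1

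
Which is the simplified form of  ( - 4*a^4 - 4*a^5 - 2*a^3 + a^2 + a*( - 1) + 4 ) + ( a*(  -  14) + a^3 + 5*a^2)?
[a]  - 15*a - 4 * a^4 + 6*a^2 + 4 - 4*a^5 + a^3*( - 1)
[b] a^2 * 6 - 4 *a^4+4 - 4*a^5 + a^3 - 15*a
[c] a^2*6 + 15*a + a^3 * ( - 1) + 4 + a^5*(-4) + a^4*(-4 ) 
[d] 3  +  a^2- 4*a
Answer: a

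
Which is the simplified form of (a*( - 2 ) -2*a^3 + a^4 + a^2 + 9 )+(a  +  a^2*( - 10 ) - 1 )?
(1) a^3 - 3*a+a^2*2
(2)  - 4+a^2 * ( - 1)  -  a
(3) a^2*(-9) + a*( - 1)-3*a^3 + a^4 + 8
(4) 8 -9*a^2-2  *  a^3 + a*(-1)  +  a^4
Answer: 4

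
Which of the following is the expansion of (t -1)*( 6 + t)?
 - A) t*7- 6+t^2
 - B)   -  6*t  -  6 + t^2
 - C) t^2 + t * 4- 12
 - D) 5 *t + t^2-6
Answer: D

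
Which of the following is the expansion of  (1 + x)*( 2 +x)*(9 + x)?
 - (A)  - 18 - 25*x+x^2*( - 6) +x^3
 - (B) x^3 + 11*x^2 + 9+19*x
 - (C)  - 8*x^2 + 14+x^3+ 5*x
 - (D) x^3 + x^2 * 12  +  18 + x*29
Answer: D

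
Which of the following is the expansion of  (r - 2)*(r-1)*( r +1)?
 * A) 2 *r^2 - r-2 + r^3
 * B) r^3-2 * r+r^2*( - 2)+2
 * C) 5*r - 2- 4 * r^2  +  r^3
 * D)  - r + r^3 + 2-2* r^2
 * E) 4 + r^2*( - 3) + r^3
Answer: D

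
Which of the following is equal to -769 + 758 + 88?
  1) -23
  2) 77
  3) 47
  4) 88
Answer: 2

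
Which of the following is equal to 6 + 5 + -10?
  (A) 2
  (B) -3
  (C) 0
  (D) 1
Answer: D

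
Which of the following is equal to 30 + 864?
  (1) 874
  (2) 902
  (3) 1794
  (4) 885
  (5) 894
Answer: 5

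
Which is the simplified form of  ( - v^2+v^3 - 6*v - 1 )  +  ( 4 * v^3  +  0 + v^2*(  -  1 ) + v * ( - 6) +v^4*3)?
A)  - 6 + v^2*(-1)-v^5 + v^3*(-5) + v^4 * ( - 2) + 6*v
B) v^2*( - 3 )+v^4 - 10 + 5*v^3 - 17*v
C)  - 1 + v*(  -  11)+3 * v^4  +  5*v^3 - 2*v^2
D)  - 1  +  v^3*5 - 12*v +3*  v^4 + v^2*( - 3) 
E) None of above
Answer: E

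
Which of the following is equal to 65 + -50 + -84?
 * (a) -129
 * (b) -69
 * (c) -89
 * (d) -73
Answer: b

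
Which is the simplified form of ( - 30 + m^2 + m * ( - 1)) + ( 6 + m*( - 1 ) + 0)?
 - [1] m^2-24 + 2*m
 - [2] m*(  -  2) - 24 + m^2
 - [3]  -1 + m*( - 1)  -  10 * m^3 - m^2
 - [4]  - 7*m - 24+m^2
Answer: 2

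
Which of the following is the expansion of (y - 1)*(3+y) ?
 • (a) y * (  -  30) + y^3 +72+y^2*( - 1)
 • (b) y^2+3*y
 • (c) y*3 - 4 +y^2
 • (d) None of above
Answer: d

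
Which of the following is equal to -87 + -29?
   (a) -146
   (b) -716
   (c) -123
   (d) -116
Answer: d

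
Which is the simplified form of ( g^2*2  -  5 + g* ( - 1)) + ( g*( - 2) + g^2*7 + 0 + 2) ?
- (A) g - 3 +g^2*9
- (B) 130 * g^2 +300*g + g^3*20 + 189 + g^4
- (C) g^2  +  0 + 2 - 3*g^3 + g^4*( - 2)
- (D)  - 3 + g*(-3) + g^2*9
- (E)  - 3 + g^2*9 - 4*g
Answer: D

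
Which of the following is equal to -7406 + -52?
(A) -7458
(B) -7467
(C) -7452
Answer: A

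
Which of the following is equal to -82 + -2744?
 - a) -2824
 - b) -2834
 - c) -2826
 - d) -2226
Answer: c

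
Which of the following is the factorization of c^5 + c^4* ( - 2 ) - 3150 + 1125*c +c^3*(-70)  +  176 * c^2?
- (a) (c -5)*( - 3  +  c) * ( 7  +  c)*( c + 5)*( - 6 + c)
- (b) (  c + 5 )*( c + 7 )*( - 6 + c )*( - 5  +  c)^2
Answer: a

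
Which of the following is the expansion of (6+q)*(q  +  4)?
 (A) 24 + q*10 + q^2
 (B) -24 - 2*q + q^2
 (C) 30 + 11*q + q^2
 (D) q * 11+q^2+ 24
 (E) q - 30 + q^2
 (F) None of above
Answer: A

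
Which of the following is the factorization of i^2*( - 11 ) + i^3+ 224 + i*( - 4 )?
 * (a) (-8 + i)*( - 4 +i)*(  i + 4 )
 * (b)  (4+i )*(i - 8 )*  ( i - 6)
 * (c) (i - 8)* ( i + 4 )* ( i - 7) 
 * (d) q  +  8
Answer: c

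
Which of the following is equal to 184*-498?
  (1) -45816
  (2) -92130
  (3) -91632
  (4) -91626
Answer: 3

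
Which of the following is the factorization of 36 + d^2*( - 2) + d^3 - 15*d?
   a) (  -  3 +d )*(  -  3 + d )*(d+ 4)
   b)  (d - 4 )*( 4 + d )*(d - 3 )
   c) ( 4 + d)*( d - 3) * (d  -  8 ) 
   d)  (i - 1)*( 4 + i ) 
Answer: a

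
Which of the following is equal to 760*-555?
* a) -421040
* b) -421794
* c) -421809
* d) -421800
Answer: d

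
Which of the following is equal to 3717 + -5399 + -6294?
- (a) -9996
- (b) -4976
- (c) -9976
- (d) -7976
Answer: d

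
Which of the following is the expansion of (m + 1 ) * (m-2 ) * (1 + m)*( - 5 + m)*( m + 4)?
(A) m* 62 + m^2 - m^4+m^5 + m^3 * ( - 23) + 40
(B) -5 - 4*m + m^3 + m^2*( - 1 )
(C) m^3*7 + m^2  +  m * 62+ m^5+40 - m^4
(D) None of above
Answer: A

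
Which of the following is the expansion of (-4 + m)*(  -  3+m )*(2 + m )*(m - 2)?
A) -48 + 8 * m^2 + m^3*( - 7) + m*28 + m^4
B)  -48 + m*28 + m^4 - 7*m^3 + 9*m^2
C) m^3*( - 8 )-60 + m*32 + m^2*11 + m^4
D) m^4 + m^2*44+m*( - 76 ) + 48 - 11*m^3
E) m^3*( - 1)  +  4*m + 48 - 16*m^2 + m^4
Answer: A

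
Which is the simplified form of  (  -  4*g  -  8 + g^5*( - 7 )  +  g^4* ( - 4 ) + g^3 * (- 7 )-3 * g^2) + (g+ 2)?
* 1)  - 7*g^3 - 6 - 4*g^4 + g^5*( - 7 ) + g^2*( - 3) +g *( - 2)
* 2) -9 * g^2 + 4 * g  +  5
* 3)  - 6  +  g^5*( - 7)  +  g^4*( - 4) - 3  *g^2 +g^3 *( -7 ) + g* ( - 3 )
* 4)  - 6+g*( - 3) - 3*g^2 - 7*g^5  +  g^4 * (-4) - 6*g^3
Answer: 3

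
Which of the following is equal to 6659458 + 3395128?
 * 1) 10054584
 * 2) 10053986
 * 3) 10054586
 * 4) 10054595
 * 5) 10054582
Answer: 3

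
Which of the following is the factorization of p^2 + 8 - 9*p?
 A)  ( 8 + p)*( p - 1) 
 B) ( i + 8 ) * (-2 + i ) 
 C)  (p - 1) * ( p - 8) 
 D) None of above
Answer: C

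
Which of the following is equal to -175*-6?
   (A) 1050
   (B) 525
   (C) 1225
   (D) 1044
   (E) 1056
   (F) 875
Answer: A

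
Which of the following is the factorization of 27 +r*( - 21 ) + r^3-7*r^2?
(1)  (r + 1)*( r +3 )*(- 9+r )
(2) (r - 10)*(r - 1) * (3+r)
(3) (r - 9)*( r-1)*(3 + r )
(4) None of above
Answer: 3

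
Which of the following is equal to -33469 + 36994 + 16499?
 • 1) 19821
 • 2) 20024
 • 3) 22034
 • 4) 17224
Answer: 2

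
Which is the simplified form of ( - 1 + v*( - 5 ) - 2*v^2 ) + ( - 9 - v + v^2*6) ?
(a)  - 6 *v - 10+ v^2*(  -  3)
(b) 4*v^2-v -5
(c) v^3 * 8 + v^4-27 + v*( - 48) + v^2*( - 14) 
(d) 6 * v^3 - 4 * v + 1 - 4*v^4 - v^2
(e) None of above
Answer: e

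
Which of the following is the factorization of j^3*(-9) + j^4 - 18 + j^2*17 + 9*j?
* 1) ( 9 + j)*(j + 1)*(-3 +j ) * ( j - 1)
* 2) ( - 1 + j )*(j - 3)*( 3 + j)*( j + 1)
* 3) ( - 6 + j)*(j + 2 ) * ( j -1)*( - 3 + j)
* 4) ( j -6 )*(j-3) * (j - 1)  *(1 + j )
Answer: 4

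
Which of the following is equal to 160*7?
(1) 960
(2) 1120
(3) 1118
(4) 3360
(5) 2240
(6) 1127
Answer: 2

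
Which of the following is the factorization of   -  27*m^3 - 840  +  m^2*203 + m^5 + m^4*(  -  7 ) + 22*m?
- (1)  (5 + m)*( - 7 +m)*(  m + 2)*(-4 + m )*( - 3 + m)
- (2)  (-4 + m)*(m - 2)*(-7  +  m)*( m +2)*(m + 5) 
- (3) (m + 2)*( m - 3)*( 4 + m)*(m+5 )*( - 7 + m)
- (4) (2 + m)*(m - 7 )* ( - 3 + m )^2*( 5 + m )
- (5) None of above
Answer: 1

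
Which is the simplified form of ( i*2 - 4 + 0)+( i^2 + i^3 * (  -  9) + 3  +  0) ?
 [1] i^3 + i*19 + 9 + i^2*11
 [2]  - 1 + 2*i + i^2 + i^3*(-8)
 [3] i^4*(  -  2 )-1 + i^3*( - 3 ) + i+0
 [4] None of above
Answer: 4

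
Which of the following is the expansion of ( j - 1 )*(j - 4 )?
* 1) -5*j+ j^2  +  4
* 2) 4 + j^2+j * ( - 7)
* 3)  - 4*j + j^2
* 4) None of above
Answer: 1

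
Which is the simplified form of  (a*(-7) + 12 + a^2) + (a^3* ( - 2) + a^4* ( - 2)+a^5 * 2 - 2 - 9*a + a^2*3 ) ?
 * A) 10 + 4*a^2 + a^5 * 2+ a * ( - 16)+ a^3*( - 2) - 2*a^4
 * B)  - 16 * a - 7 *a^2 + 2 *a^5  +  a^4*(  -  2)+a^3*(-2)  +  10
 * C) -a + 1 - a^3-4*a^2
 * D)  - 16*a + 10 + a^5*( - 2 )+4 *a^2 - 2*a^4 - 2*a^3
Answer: A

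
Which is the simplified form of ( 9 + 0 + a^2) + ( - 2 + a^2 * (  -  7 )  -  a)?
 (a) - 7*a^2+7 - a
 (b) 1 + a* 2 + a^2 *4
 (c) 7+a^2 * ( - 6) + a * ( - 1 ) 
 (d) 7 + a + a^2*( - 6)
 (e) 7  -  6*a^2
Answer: c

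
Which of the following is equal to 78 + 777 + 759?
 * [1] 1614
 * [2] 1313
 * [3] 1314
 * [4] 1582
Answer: 1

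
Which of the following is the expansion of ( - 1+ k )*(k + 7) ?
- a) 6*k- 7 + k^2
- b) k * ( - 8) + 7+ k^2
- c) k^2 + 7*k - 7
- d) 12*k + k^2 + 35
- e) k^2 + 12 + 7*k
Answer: a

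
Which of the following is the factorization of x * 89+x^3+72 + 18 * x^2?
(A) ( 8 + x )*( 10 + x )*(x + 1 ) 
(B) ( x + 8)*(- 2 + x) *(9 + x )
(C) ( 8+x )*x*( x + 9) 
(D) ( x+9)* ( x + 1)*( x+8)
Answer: D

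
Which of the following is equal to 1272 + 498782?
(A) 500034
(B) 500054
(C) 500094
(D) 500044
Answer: B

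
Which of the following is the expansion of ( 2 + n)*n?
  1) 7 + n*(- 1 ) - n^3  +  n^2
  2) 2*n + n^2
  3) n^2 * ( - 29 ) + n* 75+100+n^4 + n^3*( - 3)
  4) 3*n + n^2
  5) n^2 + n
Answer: 2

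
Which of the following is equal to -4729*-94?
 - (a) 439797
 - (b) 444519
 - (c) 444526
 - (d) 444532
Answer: c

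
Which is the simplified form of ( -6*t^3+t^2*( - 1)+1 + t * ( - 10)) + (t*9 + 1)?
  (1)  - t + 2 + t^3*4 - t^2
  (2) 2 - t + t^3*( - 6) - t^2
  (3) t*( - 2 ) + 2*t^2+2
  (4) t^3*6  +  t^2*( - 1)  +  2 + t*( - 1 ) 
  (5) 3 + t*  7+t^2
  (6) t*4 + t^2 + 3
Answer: 2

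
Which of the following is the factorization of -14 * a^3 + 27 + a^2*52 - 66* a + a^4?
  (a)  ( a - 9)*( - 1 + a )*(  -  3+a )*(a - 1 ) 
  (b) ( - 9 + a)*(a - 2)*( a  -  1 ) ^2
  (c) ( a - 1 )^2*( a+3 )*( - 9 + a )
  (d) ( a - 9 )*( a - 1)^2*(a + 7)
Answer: a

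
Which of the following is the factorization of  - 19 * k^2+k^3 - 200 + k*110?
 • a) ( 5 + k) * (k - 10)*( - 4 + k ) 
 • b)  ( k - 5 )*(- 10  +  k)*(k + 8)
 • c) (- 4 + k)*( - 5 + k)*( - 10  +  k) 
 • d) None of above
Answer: c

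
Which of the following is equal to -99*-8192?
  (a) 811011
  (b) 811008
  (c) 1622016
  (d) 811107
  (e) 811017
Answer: b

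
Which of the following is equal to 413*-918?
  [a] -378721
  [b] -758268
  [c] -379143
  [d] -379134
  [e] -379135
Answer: d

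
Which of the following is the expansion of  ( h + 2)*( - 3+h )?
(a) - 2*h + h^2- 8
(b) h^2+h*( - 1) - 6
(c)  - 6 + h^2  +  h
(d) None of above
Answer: b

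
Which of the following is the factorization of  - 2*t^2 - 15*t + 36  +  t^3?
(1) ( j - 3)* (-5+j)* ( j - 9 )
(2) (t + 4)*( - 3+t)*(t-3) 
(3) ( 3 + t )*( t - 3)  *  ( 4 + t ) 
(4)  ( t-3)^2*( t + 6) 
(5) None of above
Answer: 2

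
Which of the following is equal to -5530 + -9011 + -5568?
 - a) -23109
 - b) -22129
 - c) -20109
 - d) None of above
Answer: c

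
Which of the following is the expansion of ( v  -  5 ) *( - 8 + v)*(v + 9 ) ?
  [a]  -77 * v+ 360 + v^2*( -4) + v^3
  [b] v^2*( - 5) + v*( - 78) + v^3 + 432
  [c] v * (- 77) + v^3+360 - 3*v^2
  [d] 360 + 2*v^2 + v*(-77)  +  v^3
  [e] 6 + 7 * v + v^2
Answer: a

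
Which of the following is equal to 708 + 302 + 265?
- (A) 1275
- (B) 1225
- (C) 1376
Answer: A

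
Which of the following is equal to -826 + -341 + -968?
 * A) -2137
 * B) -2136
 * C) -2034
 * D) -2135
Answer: D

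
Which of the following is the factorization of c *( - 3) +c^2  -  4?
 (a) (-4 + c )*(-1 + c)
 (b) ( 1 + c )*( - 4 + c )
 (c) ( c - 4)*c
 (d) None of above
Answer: b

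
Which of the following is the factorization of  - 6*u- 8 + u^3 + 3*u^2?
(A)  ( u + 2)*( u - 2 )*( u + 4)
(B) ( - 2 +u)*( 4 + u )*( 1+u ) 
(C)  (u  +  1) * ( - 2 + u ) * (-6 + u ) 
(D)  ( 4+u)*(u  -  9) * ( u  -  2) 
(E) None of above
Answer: B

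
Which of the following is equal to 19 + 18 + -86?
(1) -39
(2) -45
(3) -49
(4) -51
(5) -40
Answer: 3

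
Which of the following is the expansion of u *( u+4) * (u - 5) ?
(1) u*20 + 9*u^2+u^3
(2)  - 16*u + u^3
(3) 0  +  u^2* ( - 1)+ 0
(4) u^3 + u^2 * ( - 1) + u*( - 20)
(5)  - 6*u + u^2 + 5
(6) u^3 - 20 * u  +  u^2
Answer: 4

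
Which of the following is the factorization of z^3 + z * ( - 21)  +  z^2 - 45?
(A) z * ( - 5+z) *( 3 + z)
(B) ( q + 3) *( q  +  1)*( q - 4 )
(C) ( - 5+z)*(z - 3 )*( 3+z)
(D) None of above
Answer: D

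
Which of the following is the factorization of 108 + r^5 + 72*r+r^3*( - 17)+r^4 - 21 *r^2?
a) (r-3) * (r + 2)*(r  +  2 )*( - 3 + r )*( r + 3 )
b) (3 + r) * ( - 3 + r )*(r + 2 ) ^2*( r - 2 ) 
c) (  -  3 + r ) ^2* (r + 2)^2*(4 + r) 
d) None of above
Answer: a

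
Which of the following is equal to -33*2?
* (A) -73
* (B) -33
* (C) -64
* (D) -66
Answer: D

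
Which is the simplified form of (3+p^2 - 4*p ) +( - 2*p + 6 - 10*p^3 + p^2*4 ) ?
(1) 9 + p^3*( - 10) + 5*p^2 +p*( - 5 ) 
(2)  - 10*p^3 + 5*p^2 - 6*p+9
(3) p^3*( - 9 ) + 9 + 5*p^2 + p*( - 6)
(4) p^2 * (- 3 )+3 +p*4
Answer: 2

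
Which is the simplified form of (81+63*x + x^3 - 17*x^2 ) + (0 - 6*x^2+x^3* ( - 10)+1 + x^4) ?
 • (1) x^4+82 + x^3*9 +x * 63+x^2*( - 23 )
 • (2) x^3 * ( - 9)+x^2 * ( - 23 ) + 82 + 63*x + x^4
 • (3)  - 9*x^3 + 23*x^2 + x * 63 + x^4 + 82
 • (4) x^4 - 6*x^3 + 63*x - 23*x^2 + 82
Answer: 2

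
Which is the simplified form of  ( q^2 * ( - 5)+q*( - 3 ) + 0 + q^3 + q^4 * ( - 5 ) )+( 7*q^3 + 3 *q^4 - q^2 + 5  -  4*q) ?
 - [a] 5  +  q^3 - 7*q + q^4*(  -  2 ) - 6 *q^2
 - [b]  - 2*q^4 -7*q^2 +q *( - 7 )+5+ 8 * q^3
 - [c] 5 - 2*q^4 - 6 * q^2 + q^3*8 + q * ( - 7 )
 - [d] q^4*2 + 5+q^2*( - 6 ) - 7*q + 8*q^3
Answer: c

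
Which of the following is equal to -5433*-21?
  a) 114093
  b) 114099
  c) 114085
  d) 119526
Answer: a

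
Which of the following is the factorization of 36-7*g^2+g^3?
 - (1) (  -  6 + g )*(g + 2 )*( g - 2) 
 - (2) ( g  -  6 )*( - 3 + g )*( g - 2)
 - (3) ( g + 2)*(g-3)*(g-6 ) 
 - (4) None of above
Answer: 3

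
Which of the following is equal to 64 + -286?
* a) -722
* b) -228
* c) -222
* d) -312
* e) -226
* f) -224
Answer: c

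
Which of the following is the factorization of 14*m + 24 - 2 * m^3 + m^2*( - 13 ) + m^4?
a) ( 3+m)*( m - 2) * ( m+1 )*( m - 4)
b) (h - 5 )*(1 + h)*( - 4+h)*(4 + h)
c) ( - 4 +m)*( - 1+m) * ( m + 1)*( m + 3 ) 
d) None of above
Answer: a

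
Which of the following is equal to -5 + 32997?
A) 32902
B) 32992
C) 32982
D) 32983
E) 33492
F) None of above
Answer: B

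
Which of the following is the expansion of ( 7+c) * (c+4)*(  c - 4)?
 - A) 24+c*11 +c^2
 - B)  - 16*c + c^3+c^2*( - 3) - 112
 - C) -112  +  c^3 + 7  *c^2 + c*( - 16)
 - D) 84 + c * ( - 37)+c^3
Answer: C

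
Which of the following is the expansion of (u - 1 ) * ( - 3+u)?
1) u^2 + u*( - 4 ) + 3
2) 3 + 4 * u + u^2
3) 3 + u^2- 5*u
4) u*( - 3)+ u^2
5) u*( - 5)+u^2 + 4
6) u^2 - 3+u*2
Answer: 1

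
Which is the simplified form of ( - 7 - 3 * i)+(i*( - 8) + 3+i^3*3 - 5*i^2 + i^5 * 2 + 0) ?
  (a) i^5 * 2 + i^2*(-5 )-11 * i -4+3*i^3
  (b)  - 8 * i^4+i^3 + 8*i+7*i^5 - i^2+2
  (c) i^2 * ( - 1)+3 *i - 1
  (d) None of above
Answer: a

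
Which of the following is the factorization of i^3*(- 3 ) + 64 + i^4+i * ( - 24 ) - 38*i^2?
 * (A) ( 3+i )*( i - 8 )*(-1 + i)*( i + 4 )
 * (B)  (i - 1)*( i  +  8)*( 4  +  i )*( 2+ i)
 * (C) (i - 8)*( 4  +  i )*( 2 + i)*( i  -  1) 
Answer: C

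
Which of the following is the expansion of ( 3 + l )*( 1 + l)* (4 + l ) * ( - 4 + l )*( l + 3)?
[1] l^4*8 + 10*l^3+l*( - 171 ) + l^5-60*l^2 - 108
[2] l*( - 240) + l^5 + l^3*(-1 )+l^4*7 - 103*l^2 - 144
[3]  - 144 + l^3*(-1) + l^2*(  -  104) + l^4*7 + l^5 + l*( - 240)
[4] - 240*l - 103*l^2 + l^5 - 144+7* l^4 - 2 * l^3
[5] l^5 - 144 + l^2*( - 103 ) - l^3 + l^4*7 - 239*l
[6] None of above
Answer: 2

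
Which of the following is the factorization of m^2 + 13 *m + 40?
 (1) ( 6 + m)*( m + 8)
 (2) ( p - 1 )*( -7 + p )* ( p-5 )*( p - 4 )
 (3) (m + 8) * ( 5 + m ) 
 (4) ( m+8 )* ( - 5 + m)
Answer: 3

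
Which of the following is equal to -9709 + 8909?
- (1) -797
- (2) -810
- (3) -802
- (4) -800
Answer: 4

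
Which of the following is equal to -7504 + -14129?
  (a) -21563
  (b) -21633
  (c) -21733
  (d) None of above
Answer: b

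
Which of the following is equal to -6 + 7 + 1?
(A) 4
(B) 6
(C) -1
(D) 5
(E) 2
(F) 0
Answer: E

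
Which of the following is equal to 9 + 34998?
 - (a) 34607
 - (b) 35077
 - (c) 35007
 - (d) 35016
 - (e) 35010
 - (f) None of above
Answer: c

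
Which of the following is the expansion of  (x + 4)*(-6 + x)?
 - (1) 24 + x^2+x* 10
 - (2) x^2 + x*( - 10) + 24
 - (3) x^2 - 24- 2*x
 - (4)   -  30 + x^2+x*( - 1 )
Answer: 3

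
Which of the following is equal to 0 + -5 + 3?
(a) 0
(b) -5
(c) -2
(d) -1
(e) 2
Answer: c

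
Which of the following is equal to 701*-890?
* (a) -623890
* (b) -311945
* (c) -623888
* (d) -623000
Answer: a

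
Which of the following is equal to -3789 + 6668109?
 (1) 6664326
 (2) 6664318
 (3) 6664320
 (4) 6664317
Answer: 3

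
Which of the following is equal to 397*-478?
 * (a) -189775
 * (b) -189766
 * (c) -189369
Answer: b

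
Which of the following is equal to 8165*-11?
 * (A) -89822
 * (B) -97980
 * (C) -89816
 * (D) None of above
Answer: D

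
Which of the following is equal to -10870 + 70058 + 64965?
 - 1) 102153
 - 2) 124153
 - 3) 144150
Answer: 2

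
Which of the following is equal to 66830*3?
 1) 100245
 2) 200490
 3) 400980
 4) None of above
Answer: 2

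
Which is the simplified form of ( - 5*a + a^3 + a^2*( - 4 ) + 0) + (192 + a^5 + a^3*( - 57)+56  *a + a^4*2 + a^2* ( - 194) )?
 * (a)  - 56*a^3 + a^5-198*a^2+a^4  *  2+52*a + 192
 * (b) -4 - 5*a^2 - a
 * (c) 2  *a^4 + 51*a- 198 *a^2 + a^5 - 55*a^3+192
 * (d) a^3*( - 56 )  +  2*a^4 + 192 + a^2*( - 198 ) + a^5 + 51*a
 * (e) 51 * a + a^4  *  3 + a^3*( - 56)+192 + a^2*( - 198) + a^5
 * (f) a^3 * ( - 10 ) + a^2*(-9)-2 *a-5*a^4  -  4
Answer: d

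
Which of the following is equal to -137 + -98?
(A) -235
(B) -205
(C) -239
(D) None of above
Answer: A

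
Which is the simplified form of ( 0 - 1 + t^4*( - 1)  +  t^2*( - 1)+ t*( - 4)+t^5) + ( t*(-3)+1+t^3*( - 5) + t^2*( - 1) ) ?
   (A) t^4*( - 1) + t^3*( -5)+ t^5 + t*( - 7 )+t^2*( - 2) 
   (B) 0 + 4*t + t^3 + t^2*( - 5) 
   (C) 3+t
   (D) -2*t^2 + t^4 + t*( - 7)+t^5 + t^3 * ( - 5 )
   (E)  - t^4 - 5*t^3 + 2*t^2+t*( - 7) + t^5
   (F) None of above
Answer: A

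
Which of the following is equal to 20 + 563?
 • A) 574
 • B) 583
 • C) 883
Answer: B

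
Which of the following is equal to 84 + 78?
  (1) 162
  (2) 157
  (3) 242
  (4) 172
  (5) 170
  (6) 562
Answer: 1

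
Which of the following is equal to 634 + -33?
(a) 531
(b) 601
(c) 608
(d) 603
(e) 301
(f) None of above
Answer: b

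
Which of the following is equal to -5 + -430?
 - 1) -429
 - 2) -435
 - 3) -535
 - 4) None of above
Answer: 2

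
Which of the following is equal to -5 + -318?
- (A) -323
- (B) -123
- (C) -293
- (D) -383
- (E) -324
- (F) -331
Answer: A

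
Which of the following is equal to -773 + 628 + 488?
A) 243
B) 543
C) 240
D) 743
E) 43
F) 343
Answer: F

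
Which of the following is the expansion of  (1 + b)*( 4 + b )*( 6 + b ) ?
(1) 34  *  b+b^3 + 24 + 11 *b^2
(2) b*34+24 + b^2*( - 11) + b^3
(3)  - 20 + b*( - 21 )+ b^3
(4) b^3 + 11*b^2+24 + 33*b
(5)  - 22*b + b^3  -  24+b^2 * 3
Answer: 1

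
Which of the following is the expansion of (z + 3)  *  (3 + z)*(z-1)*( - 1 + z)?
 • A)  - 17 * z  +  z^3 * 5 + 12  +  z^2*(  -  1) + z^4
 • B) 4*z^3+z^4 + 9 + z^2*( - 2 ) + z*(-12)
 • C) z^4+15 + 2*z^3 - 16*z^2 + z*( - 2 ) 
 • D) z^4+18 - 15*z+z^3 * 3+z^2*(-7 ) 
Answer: B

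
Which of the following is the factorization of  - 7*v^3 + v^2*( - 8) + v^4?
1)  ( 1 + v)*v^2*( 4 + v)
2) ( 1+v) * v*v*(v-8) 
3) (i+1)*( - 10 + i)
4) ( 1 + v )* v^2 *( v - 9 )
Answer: 2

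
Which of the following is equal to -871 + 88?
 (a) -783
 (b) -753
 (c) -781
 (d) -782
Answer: a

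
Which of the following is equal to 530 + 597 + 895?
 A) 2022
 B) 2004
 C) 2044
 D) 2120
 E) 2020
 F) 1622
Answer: A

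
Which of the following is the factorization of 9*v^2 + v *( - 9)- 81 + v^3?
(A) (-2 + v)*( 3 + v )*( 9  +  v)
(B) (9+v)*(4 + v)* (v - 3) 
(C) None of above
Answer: C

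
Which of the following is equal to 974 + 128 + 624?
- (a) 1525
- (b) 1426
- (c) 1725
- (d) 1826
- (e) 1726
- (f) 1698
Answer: e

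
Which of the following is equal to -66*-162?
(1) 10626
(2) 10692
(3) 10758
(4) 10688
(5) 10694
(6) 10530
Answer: 2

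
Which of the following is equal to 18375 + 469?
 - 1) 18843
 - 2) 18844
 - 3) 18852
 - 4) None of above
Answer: 2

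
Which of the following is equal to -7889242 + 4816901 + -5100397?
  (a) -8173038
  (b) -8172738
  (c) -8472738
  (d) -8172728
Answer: b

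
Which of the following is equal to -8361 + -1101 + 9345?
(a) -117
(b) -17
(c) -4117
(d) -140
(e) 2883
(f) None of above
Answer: a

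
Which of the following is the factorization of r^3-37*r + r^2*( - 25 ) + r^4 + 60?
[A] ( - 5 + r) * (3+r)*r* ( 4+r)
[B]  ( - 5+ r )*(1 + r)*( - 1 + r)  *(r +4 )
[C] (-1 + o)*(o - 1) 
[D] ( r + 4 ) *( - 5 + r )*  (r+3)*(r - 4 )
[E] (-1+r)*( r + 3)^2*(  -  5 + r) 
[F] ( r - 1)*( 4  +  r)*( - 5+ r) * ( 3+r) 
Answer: F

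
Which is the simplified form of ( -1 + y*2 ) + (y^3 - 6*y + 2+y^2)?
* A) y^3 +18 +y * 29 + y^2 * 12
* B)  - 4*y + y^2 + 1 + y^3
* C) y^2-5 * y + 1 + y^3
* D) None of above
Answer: B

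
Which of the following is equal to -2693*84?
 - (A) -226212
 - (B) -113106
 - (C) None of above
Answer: A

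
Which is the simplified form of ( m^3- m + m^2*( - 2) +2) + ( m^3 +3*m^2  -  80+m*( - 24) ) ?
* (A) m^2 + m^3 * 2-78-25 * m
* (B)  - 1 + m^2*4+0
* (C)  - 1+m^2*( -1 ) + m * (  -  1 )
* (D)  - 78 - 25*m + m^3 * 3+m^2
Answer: A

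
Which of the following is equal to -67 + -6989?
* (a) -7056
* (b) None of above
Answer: a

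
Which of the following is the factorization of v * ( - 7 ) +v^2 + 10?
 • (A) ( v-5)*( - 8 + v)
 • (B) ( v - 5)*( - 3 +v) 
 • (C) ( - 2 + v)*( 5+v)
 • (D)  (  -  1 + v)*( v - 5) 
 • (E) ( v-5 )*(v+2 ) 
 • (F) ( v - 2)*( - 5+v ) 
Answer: F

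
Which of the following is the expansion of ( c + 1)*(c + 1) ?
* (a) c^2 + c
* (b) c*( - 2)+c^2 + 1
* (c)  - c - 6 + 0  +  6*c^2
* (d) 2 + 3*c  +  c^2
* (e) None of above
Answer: e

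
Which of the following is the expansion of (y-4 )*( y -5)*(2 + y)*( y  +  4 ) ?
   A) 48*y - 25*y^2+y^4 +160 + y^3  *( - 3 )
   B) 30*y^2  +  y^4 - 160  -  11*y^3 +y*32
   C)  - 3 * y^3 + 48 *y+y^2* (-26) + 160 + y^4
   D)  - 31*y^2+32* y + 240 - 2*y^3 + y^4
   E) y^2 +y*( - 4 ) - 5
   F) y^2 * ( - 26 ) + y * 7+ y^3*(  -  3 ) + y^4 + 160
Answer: C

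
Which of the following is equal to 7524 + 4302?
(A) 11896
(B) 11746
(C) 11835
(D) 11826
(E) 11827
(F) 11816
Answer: D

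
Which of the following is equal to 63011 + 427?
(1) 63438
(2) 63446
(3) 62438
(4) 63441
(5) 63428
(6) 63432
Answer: 1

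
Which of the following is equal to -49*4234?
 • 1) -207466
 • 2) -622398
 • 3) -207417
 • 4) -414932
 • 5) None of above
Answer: 1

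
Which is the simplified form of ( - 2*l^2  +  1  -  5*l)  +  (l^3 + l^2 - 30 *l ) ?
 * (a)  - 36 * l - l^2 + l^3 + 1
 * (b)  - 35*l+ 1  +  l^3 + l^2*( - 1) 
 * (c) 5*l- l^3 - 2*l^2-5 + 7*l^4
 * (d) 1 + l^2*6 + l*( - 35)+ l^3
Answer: b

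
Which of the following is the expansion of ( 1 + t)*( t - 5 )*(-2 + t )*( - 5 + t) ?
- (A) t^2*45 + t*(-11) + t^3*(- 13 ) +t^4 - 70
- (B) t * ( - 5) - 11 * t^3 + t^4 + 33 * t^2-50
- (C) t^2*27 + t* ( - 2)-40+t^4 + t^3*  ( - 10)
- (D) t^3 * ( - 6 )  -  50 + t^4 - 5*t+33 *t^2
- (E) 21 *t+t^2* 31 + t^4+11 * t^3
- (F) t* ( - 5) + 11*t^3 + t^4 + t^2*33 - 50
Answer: B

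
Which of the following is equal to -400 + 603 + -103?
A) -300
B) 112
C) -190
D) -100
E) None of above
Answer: E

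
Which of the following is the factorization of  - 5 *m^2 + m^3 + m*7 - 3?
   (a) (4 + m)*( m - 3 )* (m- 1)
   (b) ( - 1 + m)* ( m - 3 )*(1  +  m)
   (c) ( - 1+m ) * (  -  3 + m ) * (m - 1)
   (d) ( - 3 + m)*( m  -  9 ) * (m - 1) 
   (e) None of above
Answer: c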